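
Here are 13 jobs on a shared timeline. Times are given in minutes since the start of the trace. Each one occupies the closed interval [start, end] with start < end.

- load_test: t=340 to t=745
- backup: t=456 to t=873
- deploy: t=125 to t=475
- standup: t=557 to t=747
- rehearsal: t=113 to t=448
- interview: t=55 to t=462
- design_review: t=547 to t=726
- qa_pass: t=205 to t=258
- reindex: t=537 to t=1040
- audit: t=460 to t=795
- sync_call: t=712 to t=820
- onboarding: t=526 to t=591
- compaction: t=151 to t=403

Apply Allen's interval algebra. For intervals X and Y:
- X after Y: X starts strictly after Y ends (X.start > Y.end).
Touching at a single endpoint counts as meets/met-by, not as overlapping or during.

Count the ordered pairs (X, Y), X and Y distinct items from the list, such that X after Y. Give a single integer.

Checking all 156 ordered pairs for relation 'after'; matching pairs in alphabetical order:
(audit, compaction): audit after compaction ✓
(audit, qa_pass): audit after qa_pass ✓
(audit, rehearsal): audit after rehearsal ✓
(backup, compaction): backup after compaction ✓
(backup, qa_pass): backup after qa_pass ✓
(backup, rehearsal): backup after rehearsal ✓
(design_review, compaction): design_review after compaction ✓
(design_review, deploy): design_review after deploy ✓
(design_review, interview): design_review after interview ✓
(design_review, qa_pass): design_review after qa_pass ✓
(design_review, rehearsal): design_review after rehearsal ✓
(load_test, qa_pass): load_test after qa_pass ✓
(onboarding, compaction): onboarding after compaction ✓
(onboarding, deploy): onboarding after deploy ✓
(onboarding, interview): onboarding after interview ✓
(onboarding, qa_pass): onboarding after qa_pass ✓
(onboarding, rehearsal): onboarding after rehearsal ✓
(reindex, compaction): reindex after compaction ✓
(reindex, deploy): reindex after deploy ✓
(reindex, interview): reindex after interview ✓
(reindex, qa_pass): reindex after qa_pass ✓
(reindex, rehearsal): reindex after rehearsal ✓
(standup, compaction): standup after compaction ✓
(standup, deploy): standup after deploy ✓
... plus 9 further pairs not listed.
Count: 33.

33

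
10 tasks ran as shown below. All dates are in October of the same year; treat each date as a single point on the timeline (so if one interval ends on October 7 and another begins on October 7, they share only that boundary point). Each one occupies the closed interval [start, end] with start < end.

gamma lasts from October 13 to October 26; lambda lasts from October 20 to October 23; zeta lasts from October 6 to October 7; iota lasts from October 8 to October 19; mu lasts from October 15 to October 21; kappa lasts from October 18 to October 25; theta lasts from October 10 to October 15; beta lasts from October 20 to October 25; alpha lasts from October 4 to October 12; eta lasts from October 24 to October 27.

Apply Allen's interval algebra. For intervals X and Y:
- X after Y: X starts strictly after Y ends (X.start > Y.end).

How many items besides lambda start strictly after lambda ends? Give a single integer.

1

Target lambda = [October 20, October 23].
alpha [October 4, October 12] → before → no.
beta [October 20, October 25] → started-by → no.
eta [October 24, October 27] → after → counts.
gamma [October 13, October 26] → contains → no.
iota [October 8, October 19] → before → no.
kappa [October 18, October 25] → contains → no.
mu [October 15, October 21] → overlaps → no.
theta [October 10, October 15] → before → no.
zeta [October 6, October 7] → before → no.
Total: 1.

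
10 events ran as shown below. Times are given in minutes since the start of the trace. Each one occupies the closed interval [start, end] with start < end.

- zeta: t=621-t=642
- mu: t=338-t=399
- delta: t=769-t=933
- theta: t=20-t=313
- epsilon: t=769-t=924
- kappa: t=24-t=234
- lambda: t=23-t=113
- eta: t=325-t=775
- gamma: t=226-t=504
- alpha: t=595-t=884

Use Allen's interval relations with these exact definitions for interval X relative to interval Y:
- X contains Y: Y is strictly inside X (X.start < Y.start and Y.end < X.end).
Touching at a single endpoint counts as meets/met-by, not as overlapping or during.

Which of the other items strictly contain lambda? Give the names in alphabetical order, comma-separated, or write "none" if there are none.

Target lambda = [t=23, t=113].
alpha [t=595, t=884] → after → no.
delta [t=769, t=933] → after → no.
epsilon [t=769, t=924] → after → no.
eta [t=325, t=775] → after → no.
gamma [t=226, t=504] → after → no.
kappa [t=24, t=234] → overlapped-by → no.
mu [t=338, t=399] → after → no.
theta [t=20, t=313] → contains → yes.
zeta [t=621, t=642] → after → no.
Result: theta.

theta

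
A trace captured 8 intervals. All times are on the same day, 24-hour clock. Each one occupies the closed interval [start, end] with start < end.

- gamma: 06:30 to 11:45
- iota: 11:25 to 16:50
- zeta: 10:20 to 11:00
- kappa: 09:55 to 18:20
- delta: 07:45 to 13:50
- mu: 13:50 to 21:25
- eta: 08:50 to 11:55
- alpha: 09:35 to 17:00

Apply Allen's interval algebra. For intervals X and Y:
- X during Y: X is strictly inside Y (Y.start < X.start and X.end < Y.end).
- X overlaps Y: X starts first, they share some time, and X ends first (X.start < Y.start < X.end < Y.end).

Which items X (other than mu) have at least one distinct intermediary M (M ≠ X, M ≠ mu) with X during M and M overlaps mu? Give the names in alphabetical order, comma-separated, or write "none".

iota, zeta

Target mu = [13:50, 21:25].
Intermediaries M with M overlaps mu: alpha, iota, kappa.
Via alpha — items with X during alpha: iota, zeta.
Via iota — items with X during iota: none.
Via kappa — items with X during kappa: iota, zeta.
Union: iota, zeta.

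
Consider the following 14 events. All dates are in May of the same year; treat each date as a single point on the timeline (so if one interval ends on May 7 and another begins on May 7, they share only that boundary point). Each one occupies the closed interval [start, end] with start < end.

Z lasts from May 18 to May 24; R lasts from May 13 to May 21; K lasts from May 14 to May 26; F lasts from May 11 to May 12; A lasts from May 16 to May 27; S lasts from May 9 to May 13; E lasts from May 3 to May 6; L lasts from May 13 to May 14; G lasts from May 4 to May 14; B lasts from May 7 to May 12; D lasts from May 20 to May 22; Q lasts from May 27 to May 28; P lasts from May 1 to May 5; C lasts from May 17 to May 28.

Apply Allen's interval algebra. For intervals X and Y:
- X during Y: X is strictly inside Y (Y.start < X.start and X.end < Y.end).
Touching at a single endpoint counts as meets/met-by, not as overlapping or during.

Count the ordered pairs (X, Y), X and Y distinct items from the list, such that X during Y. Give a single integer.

11

Checking all 182 ordered pairs for relation 'during'; matching pairs in alphabetical order:
(B, G): B during G ✓
(D, A): D during A ✓
(D, C): D during C ✓
(D, K): D during K ✓
(D, Z): D during Z ✓
(F, G): F during G ✓
(F, S): F during S ✓
(S, G): S during G ✓
(Z, A): Z during A ✓
(Z, C): Z during C ✓
(Z, K): Z during K ✓
Count: 11.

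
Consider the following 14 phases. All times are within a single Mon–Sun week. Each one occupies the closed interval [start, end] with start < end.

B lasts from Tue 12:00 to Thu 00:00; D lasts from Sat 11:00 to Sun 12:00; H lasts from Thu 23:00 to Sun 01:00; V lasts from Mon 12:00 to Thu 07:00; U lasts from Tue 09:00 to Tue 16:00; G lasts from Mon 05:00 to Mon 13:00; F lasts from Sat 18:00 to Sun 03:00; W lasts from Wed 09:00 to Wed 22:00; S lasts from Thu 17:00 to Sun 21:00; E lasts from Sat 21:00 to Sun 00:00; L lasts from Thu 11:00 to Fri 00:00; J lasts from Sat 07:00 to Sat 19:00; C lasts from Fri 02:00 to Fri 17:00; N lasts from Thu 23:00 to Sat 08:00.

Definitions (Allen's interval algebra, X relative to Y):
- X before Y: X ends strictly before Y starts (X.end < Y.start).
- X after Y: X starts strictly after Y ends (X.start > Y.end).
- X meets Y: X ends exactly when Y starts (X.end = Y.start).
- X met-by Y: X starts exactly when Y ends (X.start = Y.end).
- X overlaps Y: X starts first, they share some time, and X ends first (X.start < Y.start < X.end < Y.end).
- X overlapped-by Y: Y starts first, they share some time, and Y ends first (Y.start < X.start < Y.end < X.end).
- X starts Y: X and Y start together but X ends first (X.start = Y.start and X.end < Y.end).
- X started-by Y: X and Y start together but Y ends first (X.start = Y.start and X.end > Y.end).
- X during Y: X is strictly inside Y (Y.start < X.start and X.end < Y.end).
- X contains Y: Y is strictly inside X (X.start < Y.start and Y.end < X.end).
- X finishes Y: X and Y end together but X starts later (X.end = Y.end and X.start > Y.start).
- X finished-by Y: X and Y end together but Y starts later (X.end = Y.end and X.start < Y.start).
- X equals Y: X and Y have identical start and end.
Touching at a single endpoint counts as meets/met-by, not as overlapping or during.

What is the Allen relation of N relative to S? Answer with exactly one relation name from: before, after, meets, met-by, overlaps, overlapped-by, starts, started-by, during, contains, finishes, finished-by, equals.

during

N = [Thu 23:00, Sat 08:00]; S = [Thu 17:00, Sun 21:00].
Compare endpoints: N.start > S.start, N.start < S.end, N.end > S.start, N.end < S.end.
That pattern is 'during'.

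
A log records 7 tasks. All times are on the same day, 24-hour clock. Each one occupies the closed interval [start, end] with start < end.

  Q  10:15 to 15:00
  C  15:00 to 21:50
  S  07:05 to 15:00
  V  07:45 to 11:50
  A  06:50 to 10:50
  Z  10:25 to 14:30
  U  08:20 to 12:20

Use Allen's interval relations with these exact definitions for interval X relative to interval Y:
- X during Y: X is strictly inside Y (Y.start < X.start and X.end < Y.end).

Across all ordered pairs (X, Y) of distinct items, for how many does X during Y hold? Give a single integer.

Checking all 42 ordered pairs for relation 'during'; matching pairs in alphabetical order:
(U, S): U during S ✓
(V, S): V during S ✓
(Z, Q): Z during Q ✓
(Z, S): Z during S ✓
Count: 4.

4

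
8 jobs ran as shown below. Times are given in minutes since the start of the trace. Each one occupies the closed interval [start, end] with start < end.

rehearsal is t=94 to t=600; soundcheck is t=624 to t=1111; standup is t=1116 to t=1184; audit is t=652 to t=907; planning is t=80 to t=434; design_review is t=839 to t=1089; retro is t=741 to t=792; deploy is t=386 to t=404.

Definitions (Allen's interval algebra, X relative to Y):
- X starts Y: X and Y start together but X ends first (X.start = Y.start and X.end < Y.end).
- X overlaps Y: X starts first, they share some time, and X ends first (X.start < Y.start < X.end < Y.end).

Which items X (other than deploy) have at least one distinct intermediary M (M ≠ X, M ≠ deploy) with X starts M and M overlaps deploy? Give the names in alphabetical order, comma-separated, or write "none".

none

Target deploy = [t=386, t=404].
Intermediaries M with M overlaps deploy: none.
Union: none.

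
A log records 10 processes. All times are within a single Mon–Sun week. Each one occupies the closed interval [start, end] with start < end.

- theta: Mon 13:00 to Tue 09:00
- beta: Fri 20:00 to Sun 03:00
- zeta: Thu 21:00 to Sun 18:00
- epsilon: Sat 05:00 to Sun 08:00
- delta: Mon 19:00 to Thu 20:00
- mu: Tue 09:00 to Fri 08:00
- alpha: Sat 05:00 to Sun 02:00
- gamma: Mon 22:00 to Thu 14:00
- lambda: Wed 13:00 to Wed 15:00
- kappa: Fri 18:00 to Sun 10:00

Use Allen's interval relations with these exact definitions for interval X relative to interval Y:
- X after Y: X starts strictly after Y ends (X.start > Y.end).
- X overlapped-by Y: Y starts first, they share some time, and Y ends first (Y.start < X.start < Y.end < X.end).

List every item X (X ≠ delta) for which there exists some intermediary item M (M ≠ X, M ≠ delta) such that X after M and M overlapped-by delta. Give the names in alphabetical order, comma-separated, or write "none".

alpha, beta, epsilon, kappa

Target delta = [Mon 19:00, Thu 20:00].
Intermediaries M with M overlapped-by delta: mu.
Via mu — items with X after mu: alpha, beta, epsilon, kappa.
Union: alpha, beta, epsilon, kappa.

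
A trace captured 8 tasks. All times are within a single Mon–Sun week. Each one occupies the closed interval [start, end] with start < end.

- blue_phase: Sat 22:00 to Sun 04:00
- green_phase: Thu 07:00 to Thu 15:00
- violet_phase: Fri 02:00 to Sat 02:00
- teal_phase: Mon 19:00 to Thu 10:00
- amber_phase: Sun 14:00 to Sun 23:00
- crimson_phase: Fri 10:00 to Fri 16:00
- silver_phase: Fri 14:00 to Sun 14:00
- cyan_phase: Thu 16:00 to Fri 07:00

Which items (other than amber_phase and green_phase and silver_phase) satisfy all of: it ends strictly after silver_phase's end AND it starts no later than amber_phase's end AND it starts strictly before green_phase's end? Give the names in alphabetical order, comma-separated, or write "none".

Conditions: its end is strictly after silver_phase's end (X.end > Sun 14:00) AND its start is no later than amber_phase's end (X.start <= Sun 23:00) AND its start is strictly before green_phase's end (X.start < Thu 15:00).
blue_phase: end Sun 04:00 > Sun 14:00? ✗; start Sat 22:00 <= Sun 23:00? ✓; start Sat 22:00 < Thu 15:00? ✗ → no.
crimson_phase: end Fri 16:00 > Sun 14:00? ✗; start Fri 10:00 <= Sun 23:00? ✓; start Fri 10:00 < Thu 15:00? ✗ → no.
cyan_phase: end Fri 07:00 > Sun 14:00? ✗; start Thu 16:00 <= Sun 23:00? ✓; start Thu 16:00 < Thu 15:00? ✗ → no.
teal_phase: end Thu 10:00 > Sun 14:00? ✗; start Mon 19:00 <= Sun 23:00? ✓; start Mon 19:00 < Thu 15:00? ✓ → no.
violet_phase: end Sat 02:00 > Sun 14:00? ✗; start Fri 02:00 <= Sun 23:00? ✓; start Fri 02:00 < Thu 15:00? ✗ → no.
Result: none.

none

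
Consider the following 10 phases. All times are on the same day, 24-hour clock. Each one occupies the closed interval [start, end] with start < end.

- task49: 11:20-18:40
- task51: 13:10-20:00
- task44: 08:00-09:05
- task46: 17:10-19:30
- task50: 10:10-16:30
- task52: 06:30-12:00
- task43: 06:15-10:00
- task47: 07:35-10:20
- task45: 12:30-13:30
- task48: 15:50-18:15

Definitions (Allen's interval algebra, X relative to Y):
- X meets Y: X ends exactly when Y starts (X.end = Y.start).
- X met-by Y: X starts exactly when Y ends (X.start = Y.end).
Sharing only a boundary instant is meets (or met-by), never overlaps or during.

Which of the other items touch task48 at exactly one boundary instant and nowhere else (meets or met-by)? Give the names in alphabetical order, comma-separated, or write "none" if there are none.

Target task48 = [15:50, 18:15].
task43 [06:15, 10:00] → before → no.
task44 [08:00, 09:05] → before → no.
task45 [12:30, 13:30] → before → no.
task46 [17:10, 19:30] → overlapped-by → no.
task47 [07:35, 10:20] → before → no.
task49 [11:20, 18:40] → contains → no.
task50 [10:10, 16:30] → overlaps → no.
task51 [13:10, 20:00] → contains → no.
task52 [06:30, 12:00] → before → no.
Result: none.

none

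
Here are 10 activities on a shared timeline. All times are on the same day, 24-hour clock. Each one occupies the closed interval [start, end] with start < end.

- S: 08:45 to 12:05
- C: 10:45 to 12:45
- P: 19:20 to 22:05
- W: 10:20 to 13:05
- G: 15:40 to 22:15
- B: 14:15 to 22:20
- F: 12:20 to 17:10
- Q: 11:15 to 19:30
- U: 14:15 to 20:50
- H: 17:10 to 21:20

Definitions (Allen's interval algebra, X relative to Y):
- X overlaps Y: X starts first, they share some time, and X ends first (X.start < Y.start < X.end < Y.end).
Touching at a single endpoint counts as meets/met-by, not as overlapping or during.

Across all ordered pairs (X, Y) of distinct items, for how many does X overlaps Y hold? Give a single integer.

19

Checking all 90 ordered pairs for relation 'overlaps'; matching pairs in alphabetical order:
(C, F): C overlaps F ✓
(C, Q): C overlaps Q ✓
(F, B): F overlaps B ✓
(F, G): F overlaps G ✓
(F, U): F overlaps U ✓
(H, P): H overlaps P ✓
(Q, B): Q overlaps B ✓
(Q, G): Q overlaps G ✓
(Q, H): Q overlaps H ✓
(Q, P): Q overlaps P ✓
(Q, U): Q overlaps U ✓
(S, C): S overlaps C ✓
(S, Q): S overlaps Q ✓
(S, W): S overlaps W ✓
(U, G): U overlaps G ✓
(U, H): U overlaps H ✓
(U, P): U overlaps P ✓
(W, F): W overlaps F ✓
(W, Q): W overlaps Q ✓
Count: 19.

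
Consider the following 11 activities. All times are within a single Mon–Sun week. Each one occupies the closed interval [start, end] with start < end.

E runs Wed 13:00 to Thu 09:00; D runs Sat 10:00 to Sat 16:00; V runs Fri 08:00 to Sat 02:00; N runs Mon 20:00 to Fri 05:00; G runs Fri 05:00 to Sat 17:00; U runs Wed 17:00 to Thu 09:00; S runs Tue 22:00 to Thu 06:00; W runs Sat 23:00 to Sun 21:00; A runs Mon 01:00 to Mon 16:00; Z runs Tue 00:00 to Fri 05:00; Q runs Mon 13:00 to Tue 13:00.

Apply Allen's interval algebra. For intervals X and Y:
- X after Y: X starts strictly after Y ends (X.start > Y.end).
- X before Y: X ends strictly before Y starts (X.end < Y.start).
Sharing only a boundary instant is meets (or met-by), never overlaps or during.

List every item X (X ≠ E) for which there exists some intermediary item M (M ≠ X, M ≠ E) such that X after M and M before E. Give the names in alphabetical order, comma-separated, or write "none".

Target E = [Wed 13:00, Thu 09:00].
Intermediaries M with M before E: A, Q.
Via A — items with X after A: D, G, N, S, U, V, W, Z.
Via Q — items with X after Q: D, G, S, U, V, W.
Union: D, G, N, S, U, V, W, Z.

D, G, N, S, U, V, W, Z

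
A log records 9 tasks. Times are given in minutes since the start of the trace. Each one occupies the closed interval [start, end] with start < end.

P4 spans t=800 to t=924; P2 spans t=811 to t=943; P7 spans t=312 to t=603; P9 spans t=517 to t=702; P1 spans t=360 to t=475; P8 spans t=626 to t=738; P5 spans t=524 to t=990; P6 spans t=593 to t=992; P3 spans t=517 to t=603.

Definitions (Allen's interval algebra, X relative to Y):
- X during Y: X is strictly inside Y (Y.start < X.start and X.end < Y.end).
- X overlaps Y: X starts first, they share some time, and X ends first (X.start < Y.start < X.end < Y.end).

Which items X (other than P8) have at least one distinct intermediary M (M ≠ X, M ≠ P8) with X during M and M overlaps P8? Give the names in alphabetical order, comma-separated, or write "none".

Target P8 = [t=626, t=738].
Intermediaries M with M overlaps P8: P9.
Via P9 — items with X during P9: none.
Union: none.

none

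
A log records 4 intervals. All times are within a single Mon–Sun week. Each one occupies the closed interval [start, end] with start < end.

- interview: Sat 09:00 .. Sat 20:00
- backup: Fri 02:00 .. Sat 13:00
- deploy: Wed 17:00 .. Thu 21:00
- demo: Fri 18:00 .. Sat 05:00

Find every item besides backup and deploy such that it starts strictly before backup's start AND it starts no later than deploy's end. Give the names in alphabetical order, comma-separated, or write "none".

Conditions: its start is strictly before backup's start (X.start < Fri 02:00) AND its start is no later than deploy's end (X.start <= Thu 21:00).
demo: start Fri 18:00 < Fri 02:00? ✗; start Fri 18:00 <= Thu 21:00? ✗ → no.
interview: start Sat 09:00 < Fri 02:00? ✗; start Sat 09:00 <= Thu 21:00? ✗ → no.
Result: none.

none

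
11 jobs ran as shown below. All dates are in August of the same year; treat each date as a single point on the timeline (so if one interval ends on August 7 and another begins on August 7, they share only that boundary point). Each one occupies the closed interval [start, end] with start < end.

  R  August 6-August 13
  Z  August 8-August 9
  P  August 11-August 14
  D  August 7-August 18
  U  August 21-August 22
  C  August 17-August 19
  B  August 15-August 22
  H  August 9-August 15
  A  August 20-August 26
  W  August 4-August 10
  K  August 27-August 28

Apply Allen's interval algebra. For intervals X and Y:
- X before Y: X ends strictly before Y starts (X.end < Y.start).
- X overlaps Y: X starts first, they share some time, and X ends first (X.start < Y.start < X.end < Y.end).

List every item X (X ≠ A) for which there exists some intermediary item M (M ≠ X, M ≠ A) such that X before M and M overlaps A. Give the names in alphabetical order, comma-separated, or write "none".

Target A = [August 20, August 26].
Intermediaries M with M overlaps A: B.
Via B — items with X before B: P, R, W, Z.
Union: P, R, W, Z.

P, R, W, Z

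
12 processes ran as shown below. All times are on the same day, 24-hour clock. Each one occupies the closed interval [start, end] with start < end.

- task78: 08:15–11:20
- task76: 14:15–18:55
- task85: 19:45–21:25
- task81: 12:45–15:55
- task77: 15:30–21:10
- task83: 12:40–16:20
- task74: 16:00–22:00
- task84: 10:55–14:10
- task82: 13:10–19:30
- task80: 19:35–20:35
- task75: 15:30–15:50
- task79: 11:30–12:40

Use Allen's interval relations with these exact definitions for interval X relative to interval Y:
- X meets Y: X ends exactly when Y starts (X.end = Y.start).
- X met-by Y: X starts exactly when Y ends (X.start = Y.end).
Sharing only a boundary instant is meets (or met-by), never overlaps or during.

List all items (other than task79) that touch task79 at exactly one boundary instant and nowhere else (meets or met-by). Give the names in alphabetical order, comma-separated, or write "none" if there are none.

Target task79 = [11:30, 12:40].
task74 [16:00, 22:00] → after → no.
task75 [15:30, 15:50] → after → no.
task76 [14:15, 18:55] → after → no.
task77 [15:30, 21:10] → after → no.
task78 [08:15, 11:20] → before → no.
task80 [19:35, 20:35] → after → no.
task81 [12:45, 15:55] → after → no.
task82 [13:10, 19:30] → after → no.
task83 [12:40, 16:20] → met-by → yes.
task84 [10:55, 14:10] → contains → no.
task85 [19:45, 21:25] → after → no.
Result: task83.

task83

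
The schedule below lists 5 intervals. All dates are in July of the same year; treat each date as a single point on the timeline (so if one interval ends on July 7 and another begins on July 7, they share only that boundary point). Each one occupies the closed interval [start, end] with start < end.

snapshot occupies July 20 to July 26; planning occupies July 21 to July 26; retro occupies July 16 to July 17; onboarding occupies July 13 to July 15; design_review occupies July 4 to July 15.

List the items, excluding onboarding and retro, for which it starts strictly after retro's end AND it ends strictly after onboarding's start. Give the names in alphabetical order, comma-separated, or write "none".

planning, snapshot

Conditions: its start is strictly after retro's end (X.start > July 17) AND its end is strictly after onboarding's start (X.end > July 13).
design_review: start July 4 > July 17? ✗; end July 15 > July 13? ✓ → no.
planning: start July 21 > July 17? ✓; end July 26 > July 13? ✓ → yes.
snapshot: start July 20 > July 17? ✓; end July 26 > July 13? ✓ → yes.
Result: planning, snapshot.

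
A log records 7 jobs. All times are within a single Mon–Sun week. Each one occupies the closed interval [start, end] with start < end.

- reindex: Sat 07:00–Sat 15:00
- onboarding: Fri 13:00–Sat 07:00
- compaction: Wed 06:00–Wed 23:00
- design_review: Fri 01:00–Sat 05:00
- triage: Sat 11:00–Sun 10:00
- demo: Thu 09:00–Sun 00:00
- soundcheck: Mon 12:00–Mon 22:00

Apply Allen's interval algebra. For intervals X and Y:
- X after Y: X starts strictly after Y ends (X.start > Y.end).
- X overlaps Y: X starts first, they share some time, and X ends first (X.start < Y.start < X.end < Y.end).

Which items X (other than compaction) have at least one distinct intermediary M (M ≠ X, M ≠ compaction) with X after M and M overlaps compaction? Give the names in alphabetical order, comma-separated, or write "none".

none

Target compaction = [Wed 06:00, Wed 23:00].
Intermediaries M with M overlaps compaction: none.
Union: none.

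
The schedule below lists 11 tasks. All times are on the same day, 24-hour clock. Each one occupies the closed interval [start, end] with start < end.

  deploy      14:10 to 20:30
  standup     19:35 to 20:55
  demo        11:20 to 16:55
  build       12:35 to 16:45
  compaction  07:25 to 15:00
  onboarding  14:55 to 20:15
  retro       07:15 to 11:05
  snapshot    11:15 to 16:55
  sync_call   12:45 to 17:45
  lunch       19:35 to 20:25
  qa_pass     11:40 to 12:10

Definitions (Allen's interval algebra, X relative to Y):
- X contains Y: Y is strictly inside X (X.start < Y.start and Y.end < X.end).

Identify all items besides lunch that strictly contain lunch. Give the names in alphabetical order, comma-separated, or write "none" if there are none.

Target lunch = [19:35, 20:25].
build [12:35, 16:45] → before → no.
compaction [07:25, 15:00] → before → no.
demo [11:20, 16:55] → before → no.
deploy [14:10, 20:30] → contains → yes.
onboarding [14:55, 20:15] → overlaps → no.
qa_pass [11:40, 12:10] → before → no.
retro [07:15, 11:05] → before → no.
snapshot [11:15, 16:55] → before → no.
standup [19:35, 20:55] → started-by → no.
sync_call [12:45, 17:45] → before → no.
Result: deploy.

deploy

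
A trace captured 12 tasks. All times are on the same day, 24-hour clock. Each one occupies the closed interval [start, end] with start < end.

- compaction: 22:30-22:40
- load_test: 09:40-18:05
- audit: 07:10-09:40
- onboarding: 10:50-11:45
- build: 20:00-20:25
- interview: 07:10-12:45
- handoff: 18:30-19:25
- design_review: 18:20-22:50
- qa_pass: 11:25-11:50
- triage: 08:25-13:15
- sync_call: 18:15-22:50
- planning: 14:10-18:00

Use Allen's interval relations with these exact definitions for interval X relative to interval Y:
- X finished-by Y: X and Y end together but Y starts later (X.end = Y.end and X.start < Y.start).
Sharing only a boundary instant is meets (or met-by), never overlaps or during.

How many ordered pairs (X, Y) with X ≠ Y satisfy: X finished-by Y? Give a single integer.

Checking all 132 ordered pairs for relation 'finished-by'; matching pairs in alphabetical order:
(sync_call, design_review): sync_call finished-by design_review ✓
Count: 1.

1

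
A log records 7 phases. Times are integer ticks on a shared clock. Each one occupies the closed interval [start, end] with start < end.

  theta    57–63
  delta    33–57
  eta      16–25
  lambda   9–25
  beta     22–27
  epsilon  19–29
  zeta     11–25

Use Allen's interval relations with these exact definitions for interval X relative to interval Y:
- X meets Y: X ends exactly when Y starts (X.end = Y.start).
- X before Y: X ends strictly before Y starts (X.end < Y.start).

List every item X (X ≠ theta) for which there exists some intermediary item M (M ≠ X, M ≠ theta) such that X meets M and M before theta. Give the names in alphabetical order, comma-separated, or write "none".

Target theta = [57, 63].
Intermediaries M with M before theta: beta, epsilon, eta, lambda, zeta.
Via beta — items with X meets beta: none.
Via epsilon — items with X meets epsilon: none.
Via eta — items with X meets eta: none.
Via lambda — items with X meets lambda: none.
Via zeta — items with X meets zeta: none.
Union: none.

none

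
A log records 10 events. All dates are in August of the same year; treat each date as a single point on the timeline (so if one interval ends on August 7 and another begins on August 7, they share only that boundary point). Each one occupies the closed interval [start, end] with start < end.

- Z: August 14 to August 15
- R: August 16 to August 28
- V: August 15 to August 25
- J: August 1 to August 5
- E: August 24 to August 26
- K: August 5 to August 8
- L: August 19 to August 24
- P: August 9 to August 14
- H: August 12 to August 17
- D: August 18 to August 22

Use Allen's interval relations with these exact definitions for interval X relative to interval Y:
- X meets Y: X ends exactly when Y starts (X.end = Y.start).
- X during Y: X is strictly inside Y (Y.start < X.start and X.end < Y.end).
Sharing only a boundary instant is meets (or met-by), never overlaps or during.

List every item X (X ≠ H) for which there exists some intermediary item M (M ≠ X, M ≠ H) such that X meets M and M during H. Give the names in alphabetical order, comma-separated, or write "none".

P

Target H = [August 12, August 17].
Intermediaries M with M during H: Z.
Via Z — items with X meets Z: P.
Union: P.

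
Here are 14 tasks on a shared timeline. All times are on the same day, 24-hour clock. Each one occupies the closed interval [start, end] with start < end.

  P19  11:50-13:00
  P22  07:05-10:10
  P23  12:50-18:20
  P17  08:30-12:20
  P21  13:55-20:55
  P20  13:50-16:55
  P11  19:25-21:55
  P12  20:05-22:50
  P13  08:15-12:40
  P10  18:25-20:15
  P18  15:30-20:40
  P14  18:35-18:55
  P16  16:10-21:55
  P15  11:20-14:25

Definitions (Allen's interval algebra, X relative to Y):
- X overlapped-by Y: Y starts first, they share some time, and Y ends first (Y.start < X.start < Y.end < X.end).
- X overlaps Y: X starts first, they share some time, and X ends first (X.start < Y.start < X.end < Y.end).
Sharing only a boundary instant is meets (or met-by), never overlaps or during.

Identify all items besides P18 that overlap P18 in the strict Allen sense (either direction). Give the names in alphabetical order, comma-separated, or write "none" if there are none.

Target P18 = [15:30, 20:40].
P10 [18:25, 20:15] → during → no.
P11 [19:25, 21:55] → overlapped-by → yes.
P12 [20:05, 22:50] → overlapped-by → yes.
P13 [08:15, 12:40] → before → no.
P14 [18:35, 18:55] → during → no.
P15 [11:20, 14:25] → before → no.
P16 [16:10, 21:55] → overlapped-by → yes.
P17 [08:30, 12:20] → before → no.
P19 [11:50, 13:00] → before → no.
P20 [13:50, 16:55] → overlaps → yes.
P21 [13:55, 20:55] → contains → no.
P22 [07:05, 10:10] → before → no.
P23 [12:50, 18:20] → overlaps → yes.
Result: P11, P12, P16, P20, P23.

P11, P12, P16, P20, P23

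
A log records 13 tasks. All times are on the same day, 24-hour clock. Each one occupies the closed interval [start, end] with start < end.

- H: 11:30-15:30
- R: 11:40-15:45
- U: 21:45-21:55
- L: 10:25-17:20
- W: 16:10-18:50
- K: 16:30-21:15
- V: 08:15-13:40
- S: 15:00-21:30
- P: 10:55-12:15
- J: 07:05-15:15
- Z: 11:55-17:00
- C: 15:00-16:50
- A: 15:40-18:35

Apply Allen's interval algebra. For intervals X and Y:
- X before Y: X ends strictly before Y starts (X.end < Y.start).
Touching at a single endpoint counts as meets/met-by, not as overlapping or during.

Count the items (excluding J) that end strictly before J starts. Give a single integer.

0

Target J = [07:05, 15:15].
A [15:40, 18:35] → after → no.
C [15:00, 16:50] → overlapped-by → no.
H [11:30, 15:30] → overlapped-by → no.
K [16:30, 21:15] → after → no.
L [10:25, 17:20] → overlapped-by → no.
P [10:55, 12:15] → during → no.
R [11:40, 15:45] → overlapped-by → no.
S [15:00, 21:30] → overlapped-by → no.
U [21:45, 21:55] → after → no.
V [08:15, 13:40] → during → no.
W [16:10, 18:50] → after → no.
Z [11:55, 17:00] → overlapped-by → no.
Total: 0.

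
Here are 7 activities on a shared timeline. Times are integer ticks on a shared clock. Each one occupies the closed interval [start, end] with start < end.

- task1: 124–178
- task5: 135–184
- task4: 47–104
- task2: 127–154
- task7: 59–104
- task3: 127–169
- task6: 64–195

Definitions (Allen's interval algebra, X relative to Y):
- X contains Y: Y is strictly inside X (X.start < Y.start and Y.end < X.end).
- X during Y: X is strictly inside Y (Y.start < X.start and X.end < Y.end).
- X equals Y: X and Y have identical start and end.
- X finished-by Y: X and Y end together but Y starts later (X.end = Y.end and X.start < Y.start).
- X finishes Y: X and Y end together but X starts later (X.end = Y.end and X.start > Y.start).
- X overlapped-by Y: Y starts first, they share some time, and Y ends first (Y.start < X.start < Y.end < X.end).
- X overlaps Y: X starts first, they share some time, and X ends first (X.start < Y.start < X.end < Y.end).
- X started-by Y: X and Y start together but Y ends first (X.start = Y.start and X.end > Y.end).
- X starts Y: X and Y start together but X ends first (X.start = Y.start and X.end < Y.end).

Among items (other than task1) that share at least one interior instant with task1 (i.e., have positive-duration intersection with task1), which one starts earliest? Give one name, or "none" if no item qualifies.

task6

Target task1 = [124, 178].
task2 [127, 154] → during → candidate.
task3 [127, 169] → during → candidate.
task4 [47, 104] → before → excluded.
task5 [135, 184] → overlapped-by → candidate.
task6 [64, 195] → contains → candidate.
task7 [59, 104] → before → excluded.
Among candidates, earliest start is 64 → task6.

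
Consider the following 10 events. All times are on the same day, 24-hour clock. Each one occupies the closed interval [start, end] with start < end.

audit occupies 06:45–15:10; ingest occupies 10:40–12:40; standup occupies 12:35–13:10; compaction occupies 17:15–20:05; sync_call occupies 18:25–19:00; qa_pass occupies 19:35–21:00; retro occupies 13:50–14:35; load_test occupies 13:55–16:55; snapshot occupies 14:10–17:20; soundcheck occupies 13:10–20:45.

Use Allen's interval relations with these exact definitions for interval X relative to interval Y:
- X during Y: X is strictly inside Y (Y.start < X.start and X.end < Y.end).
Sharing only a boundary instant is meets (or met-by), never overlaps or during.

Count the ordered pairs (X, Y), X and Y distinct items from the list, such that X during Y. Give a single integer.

Checking all 90 ordered pairs for relation 'during'; matching pairs in alphabetical order:
(compaction, soundcheck): compaction during soundcheck ✓
(ingest, audit): ingest during audit ✓
(load_test, soundcheck): load_test during soundcheck ✓
(retro, audit): retro during audit ✓
(retro, soundcheck): retro during soundcheck ✓
(snapshot, soundcheck): snapshot during soundcheck ✓
(standup, audit): standup during audit ✓
(sync_call, compaction): sync_call during compaction ✓
(sync_call, soundcheck): sync_call during soundcheck ✓
Count: 9.

9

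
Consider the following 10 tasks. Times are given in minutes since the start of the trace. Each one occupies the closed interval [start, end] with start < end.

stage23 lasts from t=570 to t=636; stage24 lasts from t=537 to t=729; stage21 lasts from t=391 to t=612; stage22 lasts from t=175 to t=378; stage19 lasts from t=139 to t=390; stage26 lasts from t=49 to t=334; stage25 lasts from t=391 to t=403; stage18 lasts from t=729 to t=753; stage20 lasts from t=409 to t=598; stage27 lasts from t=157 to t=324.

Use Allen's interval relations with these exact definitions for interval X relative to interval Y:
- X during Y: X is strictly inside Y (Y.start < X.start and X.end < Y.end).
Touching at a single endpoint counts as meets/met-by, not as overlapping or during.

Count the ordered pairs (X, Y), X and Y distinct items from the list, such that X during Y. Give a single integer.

5

Checking all 90 ordered pairs for relation 'during'; matching pairs in alphabetical order:
(stage20, stage21): stage20 during stage21 ✓
(stage22, stage19): stage22 during stage19 ✓
(stage23, stage24): stage23 during stage24 ✓
(stage27, stage19): stage27 during stage19 ✓
(stage27, stage26): stage27 during stage26 ✓
Count: 5.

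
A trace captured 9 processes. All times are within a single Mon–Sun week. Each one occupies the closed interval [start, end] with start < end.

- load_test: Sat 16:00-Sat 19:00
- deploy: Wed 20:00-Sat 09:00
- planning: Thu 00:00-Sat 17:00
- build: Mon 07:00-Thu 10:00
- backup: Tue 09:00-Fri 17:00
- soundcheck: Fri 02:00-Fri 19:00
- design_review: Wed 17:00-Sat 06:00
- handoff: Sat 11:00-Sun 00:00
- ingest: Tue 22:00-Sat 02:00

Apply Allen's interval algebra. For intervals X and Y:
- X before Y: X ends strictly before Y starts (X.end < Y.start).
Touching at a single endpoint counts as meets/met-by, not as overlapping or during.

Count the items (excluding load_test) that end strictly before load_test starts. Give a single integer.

Target load_test = [Sat 16:00, Sat 19:00].
backup [Tue 09:00, Fri 17:00] → before → counts.
build [Mon 07:00, Thu 10:00] → before → counts.
deploy [Wed 20:00, Sat 09:00] → before → counts.
design_review [Wed 17:00, Sat 06:00] → before → counts.
handoff [Sat 11:00, Sun 00:00] → contains → no.
ingest [Tue 22:00, Sat 02:00] → before → counts.
planning [Thu 00:00, Sat 17:00] → overlaps → no.
soundcheck [Fri 02:00, Fri 19:00] → before → counts.
Total: 6.

6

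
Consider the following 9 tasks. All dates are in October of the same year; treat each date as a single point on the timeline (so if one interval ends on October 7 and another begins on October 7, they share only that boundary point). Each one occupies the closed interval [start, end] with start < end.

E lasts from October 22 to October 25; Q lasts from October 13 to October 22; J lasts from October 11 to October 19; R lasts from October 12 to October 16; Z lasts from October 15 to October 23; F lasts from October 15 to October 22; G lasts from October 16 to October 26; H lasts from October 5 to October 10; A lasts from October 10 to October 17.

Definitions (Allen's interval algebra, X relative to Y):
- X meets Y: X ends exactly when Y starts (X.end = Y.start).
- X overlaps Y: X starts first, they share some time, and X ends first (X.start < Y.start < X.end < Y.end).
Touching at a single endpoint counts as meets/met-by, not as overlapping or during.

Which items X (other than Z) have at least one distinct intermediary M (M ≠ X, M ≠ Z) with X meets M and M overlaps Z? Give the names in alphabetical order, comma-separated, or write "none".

H

Target Z = [October 15, October 23].
Intermediaries M with M overlaps Z: A, J, Q, R.
Via A — items with X meets A: H.
Via J — items with X meets J: none.
Via Q — items with X meets Q: none.
Via R — items with X meets R: none.
Union: H.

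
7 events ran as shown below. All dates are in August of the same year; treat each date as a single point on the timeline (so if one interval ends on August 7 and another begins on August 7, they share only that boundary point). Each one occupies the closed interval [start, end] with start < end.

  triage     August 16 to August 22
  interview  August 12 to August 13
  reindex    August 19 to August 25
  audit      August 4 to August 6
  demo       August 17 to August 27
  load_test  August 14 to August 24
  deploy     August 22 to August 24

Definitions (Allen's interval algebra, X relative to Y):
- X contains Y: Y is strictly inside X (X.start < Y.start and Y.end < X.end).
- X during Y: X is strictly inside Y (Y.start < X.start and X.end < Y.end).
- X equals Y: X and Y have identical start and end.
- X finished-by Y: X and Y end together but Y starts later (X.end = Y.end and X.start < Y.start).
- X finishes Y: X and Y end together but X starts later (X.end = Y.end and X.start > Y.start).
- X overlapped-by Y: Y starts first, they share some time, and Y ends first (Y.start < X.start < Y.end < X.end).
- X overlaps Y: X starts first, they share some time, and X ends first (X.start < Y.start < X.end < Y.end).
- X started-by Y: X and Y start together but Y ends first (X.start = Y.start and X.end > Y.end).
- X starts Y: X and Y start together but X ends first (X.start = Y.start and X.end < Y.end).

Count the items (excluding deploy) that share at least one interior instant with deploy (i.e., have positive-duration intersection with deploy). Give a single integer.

Target deploy = [August 22, August 24].
audit [August 4, August 6] → before → no.
demo [August 17, August 27] → contains → counts.
interview [August 12, August 13] → before → no.
load_test [August 14, August 24] → finished-by → counts.
reindex [August 19, August 25] → contains → counts.
triage [August 16, August 22] → meets → no.
Total: 3.

3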